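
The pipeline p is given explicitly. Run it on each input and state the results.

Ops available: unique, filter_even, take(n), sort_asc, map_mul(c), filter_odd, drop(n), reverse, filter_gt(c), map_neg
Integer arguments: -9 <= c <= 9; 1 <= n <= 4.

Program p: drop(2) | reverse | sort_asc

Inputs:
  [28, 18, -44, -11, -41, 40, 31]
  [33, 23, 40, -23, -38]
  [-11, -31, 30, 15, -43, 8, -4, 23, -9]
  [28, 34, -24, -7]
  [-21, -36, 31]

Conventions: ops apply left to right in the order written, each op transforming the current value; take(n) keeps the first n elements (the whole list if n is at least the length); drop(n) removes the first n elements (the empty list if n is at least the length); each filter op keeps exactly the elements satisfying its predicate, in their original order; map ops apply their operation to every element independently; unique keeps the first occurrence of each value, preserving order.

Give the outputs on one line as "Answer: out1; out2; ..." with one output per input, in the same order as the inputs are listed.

[-44, -41, -11, 31, 40]; [-38, -23, 40]; [-43, -9, -4, 8, 15, 23, 30]; [-24, -7]; [31]

Execution, op by op:
  [28, 18, -44, -11, -41, 40, 31] -> [-44, -11, -41, 40, 31] -> [31, 40, -41, -11, -44] -> [-44, -41, -11, 31, 40]
  [33, 23, 40, -23, -38] -> [40, -23, -38] -> [-38, -23, 40] -> [-38, -23, 40]
  [-11, -31, 30, 15, -43, 8, -4, 23, -9] -> [30, 15, -43, 8, -4, 23, -9] -> [-9, 23, -4, 8, -43, 15, 30] -> [-43, -9, -4, 8, 15, 23, 30]
  [28, 34, -24, -7] -> [-24, -7] -> [-7, -24] -> [-24, -7]
  [-21, -36, 31] -> [31] -> [31] -> [31]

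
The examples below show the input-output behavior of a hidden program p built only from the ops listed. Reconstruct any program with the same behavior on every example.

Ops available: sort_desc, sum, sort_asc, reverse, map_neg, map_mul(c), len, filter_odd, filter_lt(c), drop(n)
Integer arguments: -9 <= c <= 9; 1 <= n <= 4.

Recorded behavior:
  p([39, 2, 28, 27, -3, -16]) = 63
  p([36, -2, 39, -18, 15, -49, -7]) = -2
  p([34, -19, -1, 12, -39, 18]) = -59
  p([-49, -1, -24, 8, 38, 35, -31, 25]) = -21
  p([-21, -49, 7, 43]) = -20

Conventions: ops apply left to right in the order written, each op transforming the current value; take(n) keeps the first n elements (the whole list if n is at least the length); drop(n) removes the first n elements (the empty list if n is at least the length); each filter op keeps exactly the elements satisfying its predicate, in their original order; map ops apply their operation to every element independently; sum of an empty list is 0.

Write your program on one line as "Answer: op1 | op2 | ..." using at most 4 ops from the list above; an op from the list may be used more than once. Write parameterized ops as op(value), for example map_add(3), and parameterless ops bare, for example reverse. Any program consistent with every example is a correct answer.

filter_odd | sort_asc | sum

Check, running the answer program on each example:
  [39, 2, 28, 27, -3, -16] -> [39, 27, -3] -> [-3, 27, 39] -> 63
  [36, -2, 39, -18, 15, -49, -7] -> [39, 15, -49, -7] -> [-49, -7, 15, 39] -> -2
  [34, -19, -1, 12, -39, 18] -> [-19, -1, -39] -> [-39, -19, -1] -> -59
  [-49, -1, -24, 8, 38, 35, -31, 25] -> [-49, -1, 35, -31, 25] -> [-49, -31, -1, 25, 35] -> -21
  [-21, -49, 7, 43] -> [-21, -49, 7, 43] -> [-49, -21, 7, 43] -> -20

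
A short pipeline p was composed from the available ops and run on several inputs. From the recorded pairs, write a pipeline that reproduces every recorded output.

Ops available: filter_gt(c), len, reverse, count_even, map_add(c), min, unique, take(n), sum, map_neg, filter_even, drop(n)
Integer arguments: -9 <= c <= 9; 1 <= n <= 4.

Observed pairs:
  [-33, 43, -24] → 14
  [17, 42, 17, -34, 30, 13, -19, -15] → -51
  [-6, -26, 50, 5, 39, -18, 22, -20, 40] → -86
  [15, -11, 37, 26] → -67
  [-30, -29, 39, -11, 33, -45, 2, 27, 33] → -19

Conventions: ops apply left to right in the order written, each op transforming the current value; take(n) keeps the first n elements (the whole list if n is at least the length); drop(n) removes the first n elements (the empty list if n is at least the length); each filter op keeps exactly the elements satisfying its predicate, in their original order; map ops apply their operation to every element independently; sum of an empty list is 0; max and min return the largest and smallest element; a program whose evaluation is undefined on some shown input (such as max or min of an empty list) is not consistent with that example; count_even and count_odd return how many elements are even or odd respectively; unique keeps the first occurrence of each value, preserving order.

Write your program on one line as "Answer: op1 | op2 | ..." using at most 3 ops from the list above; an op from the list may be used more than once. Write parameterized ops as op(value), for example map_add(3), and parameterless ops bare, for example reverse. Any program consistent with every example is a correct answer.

map_neg | sum

Check, running the answer program on each example:
  [-33, 43, -24] -> [33, -43, 24] -> 14
  [17, 42, 17, -34, 30, 13, -19, -15] -> [-17, -42, -17, 34, -30, -13, 19, 15] -> -51
  [-6, -26, 50, 5, 39, -18, 22, -20, 40] -> [6, 26, -50, -5, -39, 18, -22, 20, -40] -> -86
  [15, -11, 37, 26] -> [-15, 11, -37, -26] -> -67
  [-30, -29, 39, -11, 33, -45, 2, 27, 33] -> [30, 29, -39, 11, -33, 45, -2, -27, -33] -> -19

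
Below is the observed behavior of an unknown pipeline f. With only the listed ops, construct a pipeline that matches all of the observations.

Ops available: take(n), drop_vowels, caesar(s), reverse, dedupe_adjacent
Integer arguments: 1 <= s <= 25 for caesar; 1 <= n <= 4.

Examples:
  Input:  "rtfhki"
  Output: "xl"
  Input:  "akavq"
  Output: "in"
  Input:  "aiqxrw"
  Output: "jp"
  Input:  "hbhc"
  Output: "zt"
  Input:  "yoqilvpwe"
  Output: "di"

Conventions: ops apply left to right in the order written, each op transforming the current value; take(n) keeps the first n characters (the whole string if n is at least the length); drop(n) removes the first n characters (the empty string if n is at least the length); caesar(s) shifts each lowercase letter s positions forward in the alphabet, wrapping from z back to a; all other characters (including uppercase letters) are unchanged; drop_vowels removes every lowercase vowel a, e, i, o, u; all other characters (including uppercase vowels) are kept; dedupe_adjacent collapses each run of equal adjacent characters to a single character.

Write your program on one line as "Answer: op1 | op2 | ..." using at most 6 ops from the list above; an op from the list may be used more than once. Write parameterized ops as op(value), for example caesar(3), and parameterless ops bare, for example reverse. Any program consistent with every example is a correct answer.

drop_vowels | take(3) | caesar(18) | reverse | take(2)

Check, running the answer program on each example:
  "rtfhki" -> "rtfhk" -> "rtf" -> "jlx" -> "xlj" -> "xl"
  "akavq" -> "kvq" -> "kvq" -> "cni" -> "inc" -> "in"
  "aiqxrw" -> "qxrw" -> "qxr" -> "ipj" -> "jpi" -> "jp"
  "hbhc" -> "hbhc" -> "hbh" -> "ztz" -> "ztz" -> "zt"
  "yoqilvpwe" -> "yqlvpw" -> "yql" -> "qid" -> "diq" -> "di"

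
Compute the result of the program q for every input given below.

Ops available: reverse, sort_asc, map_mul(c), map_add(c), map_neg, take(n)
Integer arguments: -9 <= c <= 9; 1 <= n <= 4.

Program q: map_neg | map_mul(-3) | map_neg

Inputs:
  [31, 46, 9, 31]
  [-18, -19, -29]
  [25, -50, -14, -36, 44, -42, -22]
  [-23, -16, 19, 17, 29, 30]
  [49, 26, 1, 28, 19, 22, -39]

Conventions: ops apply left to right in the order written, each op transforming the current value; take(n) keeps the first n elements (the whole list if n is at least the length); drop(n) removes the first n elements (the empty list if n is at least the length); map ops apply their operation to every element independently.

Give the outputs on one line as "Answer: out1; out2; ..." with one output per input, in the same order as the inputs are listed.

[-93, -138, -27, -93]; [54, 57, 87]; [-75, 150, 42, 108, -132, 126, 66]; [69, 48, -57, -51, -87, -90]; [-147, -78, -3, -84, -57, -66, 117]

Execution, op by op:
  [31, 46, 9, 31] -> [-31, -46, -9, -31] -> [93, 138, 27, 93] -> [-93, -138, -27, -93]
  [-18, -19, -29] -> [18, 19, 29] -> [-54, -57, -87] -> [54, 57, 87]
  [25, -50, -14, -36, 44, -42, -22] -> [-25, 50, 14, 36, -44, 42, 22] -> [75, -150, -42, -108, 132, -126, -66] -> [-75, 150, 42, 108, -132, 126, 66]
  [-23, -16, 19, 17, 29, 30] -> [23, 16, -19, -17, -29, -30] -> [-69, -48, 57, 51, 87, 90] -> [69, 48, -57, -51, -87, -90]
  [49, 26, 1, 28, 19, 22, -39] -> [-49, -26, -1, -28, -19, -22, 39] -> [147, 78, 3, 84, 57, 66, -117] -> [-147, -78, -3, -84, -57, -66, 117]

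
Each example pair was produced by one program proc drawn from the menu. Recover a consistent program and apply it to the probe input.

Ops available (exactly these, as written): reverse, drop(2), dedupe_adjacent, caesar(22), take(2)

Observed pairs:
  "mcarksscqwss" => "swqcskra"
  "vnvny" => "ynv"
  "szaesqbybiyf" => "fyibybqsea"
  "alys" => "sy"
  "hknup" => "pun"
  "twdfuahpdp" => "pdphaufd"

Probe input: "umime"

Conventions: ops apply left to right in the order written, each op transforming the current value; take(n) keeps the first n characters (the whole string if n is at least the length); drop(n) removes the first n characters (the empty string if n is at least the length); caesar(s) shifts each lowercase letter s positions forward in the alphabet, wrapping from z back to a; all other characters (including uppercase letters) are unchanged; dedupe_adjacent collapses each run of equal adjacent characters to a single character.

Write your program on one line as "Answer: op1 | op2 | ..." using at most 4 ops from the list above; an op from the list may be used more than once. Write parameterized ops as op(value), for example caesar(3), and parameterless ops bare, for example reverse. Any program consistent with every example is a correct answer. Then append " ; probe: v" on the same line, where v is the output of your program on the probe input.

drop(2) | reverse | dedupe_adjacent ; probe: "emi"

Check, running the answer program on each example:
  "mcarksscqwss" -> "arksscqwss" -> "sswqcsskra" -> "swqcskra"
  "vnvny" -> "vny" -> "ynv" -> "ynv"
  "szaesqbybiyf" -> "aesqbybiyf" -> "fyibybqsea" -> "fyibybqsea"
  "alys" -> "ys" -> "sy" -> "sy"
  "hknup" -> "nup" -> "pun" -> "pun"
  "twdfuahpdp" -> "dfuahpdp" -> "pdphaufd" -> "pdphaufd"
  probe: "umime" -> "ime" -> "emi" -> "emi"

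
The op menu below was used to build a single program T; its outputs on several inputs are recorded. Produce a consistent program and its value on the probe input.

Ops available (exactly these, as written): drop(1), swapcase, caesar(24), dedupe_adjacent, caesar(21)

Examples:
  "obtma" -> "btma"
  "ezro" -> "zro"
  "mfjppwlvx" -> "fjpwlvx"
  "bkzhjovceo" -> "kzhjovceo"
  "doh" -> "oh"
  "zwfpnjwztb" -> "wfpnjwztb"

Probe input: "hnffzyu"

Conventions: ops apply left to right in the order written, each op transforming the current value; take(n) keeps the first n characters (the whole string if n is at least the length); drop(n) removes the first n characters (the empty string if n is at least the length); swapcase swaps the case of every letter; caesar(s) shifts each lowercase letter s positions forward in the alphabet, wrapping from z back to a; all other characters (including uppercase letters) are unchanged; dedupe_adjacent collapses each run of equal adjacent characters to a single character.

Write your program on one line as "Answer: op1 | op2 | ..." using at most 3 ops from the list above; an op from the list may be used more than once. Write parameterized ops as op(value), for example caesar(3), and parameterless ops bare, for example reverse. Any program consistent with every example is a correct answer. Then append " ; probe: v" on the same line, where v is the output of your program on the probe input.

dedupe_adjacent | drop(1) ; probe: "nfzyu"

Check, running the answer program on each example:
  "obtma" -> "obtma" -> "btma"
  "ezro" -> "ezro" -> "zro"
  "mfjppwlvx" -> "mfjpwlvx" -> "fjpwlvx"
  "bkzhjovceo" -> "bkzhjovceo" -> "kzhjovceo"
  "doh" -> "doh" -> "oh"
  "zwfpnjwztb" -> "zwfpnjwztb" -> "wfpnjwztb"
  probe: "hnffzyu" -> "hnfzyu" -> "nfzyu"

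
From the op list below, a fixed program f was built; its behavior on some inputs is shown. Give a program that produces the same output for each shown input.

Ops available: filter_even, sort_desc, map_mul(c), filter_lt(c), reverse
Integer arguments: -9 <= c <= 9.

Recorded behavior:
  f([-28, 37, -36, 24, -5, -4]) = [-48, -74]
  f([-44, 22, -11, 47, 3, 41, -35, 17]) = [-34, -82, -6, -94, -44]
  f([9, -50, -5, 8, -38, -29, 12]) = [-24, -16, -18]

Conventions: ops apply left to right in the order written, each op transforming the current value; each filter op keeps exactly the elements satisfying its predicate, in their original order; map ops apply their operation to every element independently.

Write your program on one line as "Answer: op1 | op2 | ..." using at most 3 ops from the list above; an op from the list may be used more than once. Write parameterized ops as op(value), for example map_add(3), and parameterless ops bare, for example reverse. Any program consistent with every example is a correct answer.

reverse | map_mul(-2) | filter_lt(-3)

Check, running the answer program on each example:
  [-28, 37, -36, 24, -5, -4] -> [-4, -5, 24, -36, 37, -28] -> [8, 10, -48, 72, -74, 56] -> [-48, -74]
  [-44, 22, -11, 47, 3, 41, -35, 17] -> [17, -35, 41, 3, 47, -11, 22, -44] -> [-34, 70, -82, -6, -94, 22, -44, 88] -> [-34, -82, -6, -94, -44]
  [9, -50, -5, 8, -38, -29, 12] -> [12, -29, -38, 8, -5, -50, 9] -> [-24, 58, 76, -16, 10, 100, -18] -> [-24, -16, -18]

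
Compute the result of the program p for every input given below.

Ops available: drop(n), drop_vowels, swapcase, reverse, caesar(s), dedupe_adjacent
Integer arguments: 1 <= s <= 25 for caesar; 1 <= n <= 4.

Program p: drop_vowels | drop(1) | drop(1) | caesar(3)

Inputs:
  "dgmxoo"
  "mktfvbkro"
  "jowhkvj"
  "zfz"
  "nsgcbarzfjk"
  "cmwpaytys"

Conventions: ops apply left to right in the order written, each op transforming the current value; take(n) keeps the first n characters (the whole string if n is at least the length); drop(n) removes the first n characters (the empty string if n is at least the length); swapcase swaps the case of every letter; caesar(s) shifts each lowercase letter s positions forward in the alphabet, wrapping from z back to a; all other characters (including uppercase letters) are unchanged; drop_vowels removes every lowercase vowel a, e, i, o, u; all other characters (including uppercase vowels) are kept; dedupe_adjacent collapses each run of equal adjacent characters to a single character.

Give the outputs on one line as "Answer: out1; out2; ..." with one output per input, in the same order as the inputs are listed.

"pa"; "wiyenu"; "knym"; "c"; "jfeucimn"; "zsbwbv"

Execution, op by op:
  "dgmxoo" -> "dgmx" -> "gmx" -> "mx" -> "pa"
  "mktfvbkro" -> "mktfvbkr" -> "ktfvbkr" -> "tfvbkr" -> "wiyenu"
  "jowhkvj" -> "jwhkvj" -> "whkvj" -> "hkvj" -> "knym"
  "zfz" -> "zfz" -> "fz" -> "z" -> "c"
  "nsgcbarzfjk" -> "nsgcbrzfjk" -> "sgcbrzfjk" -> "gcbrzfjk" -> "jfeucimn"
  "cmwpaytys" -> "cmwpytys" -> "mwpytys" -> "wpytys" -> "zsbwbv"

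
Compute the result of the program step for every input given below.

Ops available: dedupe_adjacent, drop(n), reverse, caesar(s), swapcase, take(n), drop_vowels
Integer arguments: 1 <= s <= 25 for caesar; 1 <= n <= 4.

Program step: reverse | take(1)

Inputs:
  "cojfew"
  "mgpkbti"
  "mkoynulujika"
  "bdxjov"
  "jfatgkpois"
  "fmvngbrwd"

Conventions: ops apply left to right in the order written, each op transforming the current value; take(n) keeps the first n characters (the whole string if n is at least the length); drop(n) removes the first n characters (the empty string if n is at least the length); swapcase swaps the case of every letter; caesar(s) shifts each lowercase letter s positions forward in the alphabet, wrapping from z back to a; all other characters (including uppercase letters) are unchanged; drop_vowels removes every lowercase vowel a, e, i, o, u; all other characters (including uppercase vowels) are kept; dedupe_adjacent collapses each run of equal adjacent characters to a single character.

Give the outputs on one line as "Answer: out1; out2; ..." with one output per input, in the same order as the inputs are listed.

Execution, op by op:
  "cojfew" -> "wefjoc" -> "w"
  "mgpkbti" -> "itbkpgm" -> "i"
  "mkoynulujika" -> "akijulunyokm" -> "a"
  "bdxjov" -> "vojxdb" -> "v"
  "jfatgkpois" -> "siopkgtafj" -> "s"
  "fmvngbrwd" -> "dwrbgnvmf" -> "d"

"w"; "i"; "a"; "v"; "s"; "d"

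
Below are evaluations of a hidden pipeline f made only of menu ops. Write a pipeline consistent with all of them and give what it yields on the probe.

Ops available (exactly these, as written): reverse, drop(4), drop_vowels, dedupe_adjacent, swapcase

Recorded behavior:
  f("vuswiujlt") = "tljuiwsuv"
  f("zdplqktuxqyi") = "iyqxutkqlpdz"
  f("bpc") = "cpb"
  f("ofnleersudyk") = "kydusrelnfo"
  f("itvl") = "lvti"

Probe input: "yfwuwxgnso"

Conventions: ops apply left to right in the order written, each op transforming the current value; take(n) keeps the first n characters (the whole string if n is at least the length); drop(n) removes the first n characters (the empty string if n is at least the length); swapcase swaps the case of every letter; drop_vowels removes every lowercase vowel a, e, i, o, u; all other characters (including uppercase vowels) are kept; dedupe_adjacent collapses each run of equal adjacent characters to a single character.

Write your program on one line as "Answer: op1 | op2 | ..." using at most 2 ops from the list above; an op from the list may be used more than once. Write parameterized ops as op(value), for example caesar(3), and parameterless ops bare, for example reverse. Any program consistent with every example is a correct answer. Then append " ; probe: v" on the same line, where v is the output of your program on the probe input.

dedupe_adjacent | reverse ; probe: "osngxwuwfy"

Check, running the answer program on each example:
  "vuswiujlt" -> "vuswiujlt" -> "tljuiwsuv"
  "zdplqktuxqyi" -> "zdplqktuxqyi" -> "iyqxutkqlpdz"
  "bpc" -> "bpc" -> "cpb"
  "ofnleersudyk" -> "ofnlersudyk" -> "kydusrelnfo"
  "itvl" -> "itvl" -> "lvti"
  probe: "yfwuwxgnso" -> "yfwuwxgnso" -> "osngxwuwfy"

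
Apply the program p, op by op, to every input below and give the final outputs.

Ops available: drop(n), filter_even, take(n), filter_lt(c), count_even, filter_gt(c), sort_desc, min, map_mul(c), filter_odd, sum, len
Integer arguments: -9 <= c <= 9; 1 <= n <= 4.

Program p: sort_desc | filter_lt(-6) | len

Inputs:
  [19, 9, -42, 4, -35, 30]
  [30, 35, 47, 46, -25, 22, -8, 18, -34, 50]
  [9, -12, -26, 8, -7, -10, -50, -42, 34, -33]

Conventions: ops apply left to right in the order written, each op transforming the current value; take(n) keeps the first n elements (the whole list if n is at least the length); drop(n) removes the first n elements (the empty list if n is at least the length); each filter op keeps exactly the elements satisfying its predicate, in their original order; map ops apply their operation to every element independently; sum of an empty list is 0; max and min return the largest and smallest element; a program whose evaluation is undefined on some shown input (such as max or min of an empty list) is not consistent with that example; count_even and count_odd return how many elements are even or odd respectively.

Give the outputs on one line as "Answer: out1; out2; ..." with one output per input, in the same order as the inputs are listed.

2; 3; 7

Execution, op by op:
  [19, 9, -42, 4, -35, 30] -> [30, 19, 9, 4, -35, -42] -> [-35, -42] -> 2
  [30, 35, 47, 46, -25, 22, -8, 18, -34, 50] -> [50, 47, 46, 35, 30, 22, 18, -8, -25, -34] -> [-8, -25, -34] -> 3
  [9, -12, -26, 8, -7, -10, -50, -42, 34, -33] -> [34, 9, 8, -7, -10, -12, -26, -33, -42, -50] -> [-7, -10, -12, -26, -33, -42, -50] -> 7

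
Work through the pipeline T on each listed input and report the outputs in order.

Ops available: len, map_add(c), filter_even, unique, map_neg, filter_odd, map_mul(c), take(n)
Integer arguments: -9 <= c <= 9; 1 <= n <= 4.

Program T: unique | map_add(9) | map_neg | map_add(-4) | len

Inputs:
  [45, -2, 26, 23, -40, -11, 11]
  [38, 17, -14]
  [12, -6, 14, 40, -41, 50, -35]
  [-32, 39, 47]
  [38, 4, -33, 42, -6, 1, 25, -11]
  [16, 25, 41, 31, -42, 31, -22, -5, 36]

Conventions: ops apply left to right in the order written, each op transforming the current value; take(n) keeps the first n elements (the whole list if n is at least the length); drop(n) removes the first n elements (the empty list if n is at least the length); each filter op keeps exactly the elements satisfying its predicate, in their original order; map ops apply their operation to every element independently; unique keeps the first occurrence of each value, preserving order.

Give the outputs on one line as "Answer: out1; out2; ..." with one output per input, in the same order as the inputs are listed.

Execution, op by op:
  [45, -2, 26, 23, -40, -11, 11] -> [45, -2, 26, 23, -40, -11, 11] -> [54, 7, 35, 32, -31, -2, 20] -> [-54, -7, -35, -32, 31, 2, -20] -> [-58, -11, -39, -36, 27, -2, -24] -> 7
  [38, 17, -14] -> [38, 17, -14] -> [47, 26, -5] -> [-47, -26, 5] -> [-51, -30, 1] -> 3
  [12, -6, 14, 40, -41, 50, -35] -> [12, -6, 14, 40, -41, 50, -35] -> [21, 3, 23, 49, -32, 59, -26] -> [-21, -3, -23, -49, 32, -59, 26] -> [-25, -7, -27, -53, 28, -63, 22] -> 7
  [-32, 39, 47] -> [-32, 39, 47] -> [-23, 48, 56] -> [23, -48, -56] -> [19, -52, -60] -> 3
  [38, 4, -33, 42, -6, 1, 25, -11] -> [38, 4, -33, 42, -6, 1, 25, -11] -> [47, 13, -24, 51, 3, 10, 34, -2] -> [-47, -13, 24, -51, -3, -10, -34, 2] -> [-51, -17, 20, -55, -7, -14, -38, -2] -> 8
  [16, 25, 41, 31, -42, 31, -22, -5, 36] -> [16, 25, 41, 31, -42, -22, -5, 36] -> [25, 34, 50, 40, -33, -13, 4, 45] -> [-25, -34, -50, -40, 33, 13, -4, -45] -> [-29, -38, -54, -44, 29, 9, -8, -49] -> 8

7; 3; 7; 3; 8; 8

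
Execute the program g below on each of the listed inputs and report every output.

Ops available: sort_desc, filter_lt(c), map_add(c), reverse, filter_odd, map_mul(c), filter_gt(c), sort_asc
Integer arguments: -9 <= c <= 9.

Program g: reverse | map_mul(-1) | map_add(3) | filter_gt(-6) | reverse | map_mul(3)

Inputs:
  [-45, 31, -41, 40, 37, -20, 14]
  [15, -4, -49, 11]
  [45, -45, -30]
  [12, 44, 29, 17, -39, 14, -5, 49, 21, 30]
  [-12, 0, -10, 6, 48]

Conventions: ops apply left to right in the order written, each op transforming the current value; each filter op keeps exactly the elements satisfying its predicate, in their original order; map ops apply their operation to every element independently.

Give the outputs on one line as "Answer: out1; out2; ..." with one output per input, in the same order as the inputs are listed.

Execution, op by op:
  [-45, 31, -41, 40, 37, -20, 14] -> [14, -20, 37, 40, -41, 31, -45] -> [-14, 20, -37, -40, 41, -31, 45] -> [-11, 23, -34, -37, 44, -28, 48] -> [23, 44, 48] -> [48, 44, 23] -> [144, 132, 69]
  [15, -4, -49, 11] -> [11, -49, -4, 15] -> [-11, 49, 4, -15] -> [-8, 52, 7, -12] -> [52, 7] -> [7, 52] -> [21, 156]
  [45, -45, -30] -> [-30, -45, 45] -> [30, 45, -45] -> [33, 48, -42] -> [33, 48] -> [48, 33] -> [144, 99]
  [12, 44, 29, 17, -39, 14, -5, 49, 21, 30] -> [30, 21, 49, -5, 14, -39, 17, 29, 44, 12] -> [-30, -21, -49, 5, -14, 39, -17, -29, -44, -12] -> [-27, -18, -46, 8, -11, 42, -14, -26, -41, -9] -> [8, 42] -> [42, 8] -> [126, 24]
  [-12, 0, -10, 6, 48] -> [48, 6, -10, 0, -12] -> [-48, -6, 10, 0, 12] -> [-45, -3, 13, 3, 15] -> [-3, 13, 3, 15] -> [15, 3, 13, -3] -> [45, 9, 39, -9]

[144, 132, 69]; [21, 156]; [144, 99]; [126, 24]; [45, 9, 39, -9]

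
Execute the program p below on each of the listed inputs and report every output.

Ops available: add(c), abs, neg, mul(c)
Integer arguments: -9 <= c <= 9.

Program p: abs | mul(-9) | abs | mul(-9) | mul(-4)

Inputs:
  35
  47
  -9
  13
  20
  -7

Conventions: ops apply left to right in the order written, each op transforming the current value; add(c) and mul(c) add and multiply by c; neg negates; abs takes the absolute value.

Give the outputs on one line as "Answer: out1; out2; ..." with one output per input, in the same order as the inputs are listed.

11340; 15228; 2916; 4212; 6480; 2268

Execution, op by op:
  35 -> 35 -> -315 -> 315 -> -2835 -> 11340
  47 -> 47 -> -423 -> 423 -> -3807 -> 15228
  -9 -> 9 -> -81 -> 81 -> -729 -> 2916
  13 -> 13 -> -117 -> 117 -> -1053 -> 4212
  20 -> 20 -> -180 -> 180 -> -1620 -> 6480
  -7 -> 7 -> -63 -> 63 -> -567 -> 2268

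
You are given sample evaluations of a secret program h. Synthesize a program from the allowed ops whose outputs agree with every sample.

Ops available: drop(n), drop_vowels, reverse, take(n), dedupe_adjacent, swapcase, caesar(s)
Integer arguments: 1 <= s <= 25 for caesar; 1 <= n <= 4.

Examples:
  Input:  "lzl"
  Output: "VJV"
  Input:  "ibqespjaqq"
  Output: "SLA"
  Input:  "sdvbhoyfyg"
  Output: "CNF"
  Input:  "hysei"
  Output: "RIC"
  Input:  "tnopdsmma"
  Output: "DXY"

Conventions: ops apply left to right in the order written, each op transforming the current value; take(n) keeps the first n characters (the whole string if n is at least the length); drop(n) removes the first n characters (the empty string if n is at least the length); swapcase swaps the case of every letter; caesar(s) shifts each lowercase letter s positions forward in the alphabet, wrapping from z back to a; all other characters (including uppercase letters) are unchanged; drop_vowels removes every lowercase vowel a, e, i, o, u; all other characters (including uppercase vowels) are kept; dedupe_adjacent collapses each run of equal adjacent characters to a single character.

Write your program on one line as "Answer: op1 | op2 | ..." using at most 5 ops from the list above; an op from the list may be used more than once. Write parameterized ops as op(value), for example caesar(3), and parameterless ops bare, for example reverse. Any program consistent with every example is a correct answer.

caesar(10) | dedupe_adjacent | take(3) | swapcase

Check, running the answer program on each example:
  "lzl" -> "vjv" -> "vjv" -> "vjv" -> "VJV"
  "ibqespjaqq" -> "slaocztkaa" -> "slaocztka" -> "sla" -> "SLA"
  "sdvbhoyfyg" -> "cnflryipiq" -> "cnflryipiq" -> "cnf" -> "CNF"
  "hysei" -> "ricos" -> "ricos" -> "ric" -> "RIC"
  "tnopdsmma" -> "dxyzncwwk" -> "dxyzncwk" -> "dxy" -> "DXY"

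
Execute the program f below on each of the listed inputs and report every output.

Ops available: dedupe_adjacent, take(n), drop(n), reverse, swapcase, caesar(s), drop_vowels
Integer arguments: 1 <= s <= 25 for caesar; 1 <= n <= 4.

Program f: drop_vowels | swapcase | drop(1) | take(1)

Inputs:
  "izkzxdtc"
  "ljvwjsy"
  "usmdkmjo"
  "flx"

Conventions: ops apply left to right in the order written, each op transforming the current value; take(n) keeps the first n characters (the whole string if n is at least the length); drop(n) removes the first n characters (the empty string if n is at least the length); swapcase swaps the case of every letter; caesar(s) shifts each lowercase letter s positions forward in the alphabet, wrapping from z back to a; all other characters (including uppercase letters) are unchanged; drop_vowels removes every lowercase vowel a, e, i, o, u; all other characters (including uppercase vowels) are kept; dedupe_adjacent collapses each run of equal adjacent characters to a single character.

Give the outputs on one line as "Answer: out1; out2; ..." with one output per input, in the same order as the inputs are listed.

"K"; "J"; "M"; "L"

Execution, op by op:
  "izkzxdtc" -> "zkzxdtc" -> "ZKZXDTC" -> "KZXDTC" -> "K"
  "ljvwjsy" -> "ljvwjsy" -> "LJVWJSY" -> "JVWJSY" -> "J"
  "usmdkmjo" -> "smdkmj" -> "SMDKMJ" -> "MDKMJ" -> "M"
  "flx" -> "flx" -> "FLX" -> "LX" -> "L"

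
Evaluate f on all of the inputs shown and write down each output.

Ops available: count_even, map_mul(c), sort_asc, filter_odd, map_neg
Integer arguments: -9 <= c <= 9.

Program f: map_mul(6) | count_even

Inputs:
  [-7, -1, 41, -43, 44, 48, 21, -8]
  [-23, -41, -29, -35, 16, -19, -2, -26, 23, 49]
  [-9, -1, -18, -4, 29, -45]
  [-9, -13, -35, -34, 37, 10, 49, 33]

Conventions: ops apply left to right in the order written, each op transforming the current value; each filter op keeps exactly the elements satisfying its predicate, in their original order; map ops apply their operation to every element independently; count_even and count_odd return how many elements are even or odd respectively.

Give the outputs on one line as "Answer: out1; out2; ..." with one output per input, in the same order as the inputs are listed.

8; 10; 6; 8

Execution, op by op:
  [-7, -1, 41, -43, 44, 48, 21, -8] -> [-42, -6, 246, -258, 264, 288, 126, -48] -> 8
  [-23, -41, -29, -35, 16, -19, -2, -26, 23, 49] -> [-138, -246, -174, -210, 96, -114, -12, -156, 138, 294] -> 10
  [-9, -1, -18, -4, 29, -45] -> [-54, -6, -108, -24, 174, -270] -> 6
  [-9, -13, -35, -34, 37, 10, 49, 33] -> [-54, -78, -210, -204, 222, 60, 294, 198] -> 8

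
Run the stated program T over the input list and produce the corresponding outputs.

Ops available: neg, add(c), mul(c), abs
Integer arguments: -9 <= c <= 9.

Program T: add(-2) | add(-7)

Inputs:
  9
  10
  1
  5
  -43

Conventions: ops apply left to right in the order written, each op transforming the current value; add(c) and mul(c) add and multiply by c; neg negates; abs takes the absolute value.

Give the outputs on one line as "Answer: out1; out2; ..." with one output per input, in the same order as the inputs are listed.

0; 1; -8; -4; -52

Execution, op by op:
  9 -> 7 -> 0
  10 -> 8 -> 1
  1 -> -1 -> -8
  5 -> 3 -> -4
  -43 -> -45 -> -52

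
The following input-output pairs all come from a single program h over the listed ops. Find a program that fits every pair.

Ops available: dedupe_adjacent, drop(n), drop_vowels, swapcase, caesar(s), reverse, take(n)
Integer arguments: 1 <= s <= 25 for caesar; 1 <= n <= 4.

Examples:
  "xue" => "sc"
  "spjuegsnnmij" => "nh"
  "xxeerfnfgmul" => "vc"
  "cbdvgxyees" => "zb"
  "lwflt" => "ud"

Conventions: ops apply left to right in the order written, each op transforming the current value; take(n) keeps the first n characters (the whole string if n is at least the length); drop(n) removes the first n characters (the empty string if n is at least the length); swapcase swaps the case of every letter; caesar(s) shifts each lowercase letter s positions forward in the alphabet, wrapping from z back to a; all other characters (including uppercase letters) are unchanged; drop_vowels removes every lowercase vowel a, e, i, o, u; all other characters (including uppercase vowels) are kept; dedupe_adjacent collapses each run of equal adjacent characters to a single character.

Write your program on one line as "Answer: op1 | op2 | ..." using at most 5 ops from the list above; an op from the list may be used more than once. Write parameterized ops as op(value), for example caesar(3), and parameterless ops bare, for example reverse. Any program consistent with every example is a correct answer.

drop(1) | dedupe_adjacent | take(2) | caesar(24)

Check, running the answer program on each example:
  "xue" -> "ue" -> "ue" -> "ue" -> "sc"
  "spjuegsnnmij" -> "pjuegsnnmij" -> "pjuegsnmij" -> "pj" -> "nh"
  "xxeerfnfgmul" -> "xeerfnfgmul" -> "xerfnfgmul" -> "xe" -> "vc"
  "cbdvgxyees" -> "bdvgxyees" -> "bdvgxyes" -> "bd" -> "zb"
  "lwflt" -> "wflt" -> "wflt" -> "wf" -> "ud"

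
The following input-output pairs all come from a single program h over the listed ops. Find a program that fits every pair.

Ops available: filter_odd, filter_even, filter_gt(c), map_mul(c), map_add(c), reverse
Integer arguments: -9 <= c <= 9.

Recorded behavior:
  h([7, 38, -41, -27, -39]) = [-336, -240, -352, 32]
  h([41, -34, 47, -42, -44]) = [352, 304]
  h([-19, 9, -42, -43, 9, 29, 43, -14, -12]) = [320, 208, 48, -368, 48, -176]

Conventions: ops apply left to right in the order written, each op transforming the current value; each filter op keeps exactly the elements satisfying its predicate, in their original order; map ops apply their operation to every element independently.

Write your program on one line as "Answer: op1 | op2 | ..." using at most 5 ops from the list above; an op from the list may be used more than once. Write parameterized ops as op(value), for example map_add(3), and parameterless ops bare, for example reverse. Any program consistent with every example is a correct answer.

filter_odd | map_add(-3) | reverse | map_mul(-2) | map_mul(-4)

Check, running the answer program on each example:
  [7, 38, -41, -27, -39] -> [7, -41, -27, -39] -> [4, -44, -30, -42] -> [-42, -30, -44, 4] -> [84, 60, 88, -8] -> [-336, -240, -352, 32]
  [41, -34, 47, -42, -44] -> [41, 47] -> [38, 44] -> [44, 38] -> [-88, -76] -> [352, 304]
  [-19, 9, -42, -43, 9, 29, 43, -14, -12] -> [-19, 9, -43, 9, 29, 43] -> [-22, 6, -46, 6, 26, 40] -> [40, 26, 6, -46, 6, -22] -> [-80, -52, -12, 92, -12, 44] -> [320, 208, 48, -368, 48, -176]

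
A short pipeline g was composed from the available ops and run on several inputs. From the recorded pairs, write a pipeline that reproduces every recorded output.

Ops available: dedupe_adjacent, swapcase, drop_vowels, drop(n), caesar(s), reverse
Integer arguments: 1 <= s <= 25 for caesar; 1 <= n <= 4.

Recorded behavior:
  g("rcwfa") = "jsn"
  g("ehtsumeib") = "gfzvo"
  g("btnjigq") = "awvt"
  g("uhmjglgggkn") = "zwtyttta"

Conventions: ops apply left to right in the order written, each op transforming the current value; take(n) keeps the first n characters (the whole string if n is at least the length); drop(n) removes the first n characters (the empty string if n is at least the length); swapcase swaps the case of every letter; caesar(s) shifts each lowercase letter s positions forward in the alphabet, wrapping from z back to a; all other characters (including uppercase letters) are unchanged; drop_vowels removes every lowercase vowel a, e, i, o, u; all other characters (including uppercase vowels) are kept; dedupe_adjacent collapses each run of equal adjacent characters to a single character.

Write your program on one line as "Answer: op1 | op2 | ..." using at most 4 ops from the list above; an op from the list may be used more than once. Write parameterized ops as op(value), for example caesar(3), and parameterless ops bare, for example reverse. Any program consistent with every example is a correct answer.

drop(2) | caesar(10) | drop_vowels | caesar(3)

Check, running the answer program on each example:
  "rcwfa" -> "wfa" -> "gpk" -> "gpk" -> "jsn"
  "ehtsumeib" -> "tsumeib" -> "dcewosl" -> "dcwsl" -> "gfzvo"
  "btnjigq" -> "njigq" -> "xtsqa" -> "xtsq" -> "awvt"
  "uhmjglgggkn" -> "mjglgggkn" -> "wtqvqqqux" -> "wtqvqqqx" -> "zwtyttta"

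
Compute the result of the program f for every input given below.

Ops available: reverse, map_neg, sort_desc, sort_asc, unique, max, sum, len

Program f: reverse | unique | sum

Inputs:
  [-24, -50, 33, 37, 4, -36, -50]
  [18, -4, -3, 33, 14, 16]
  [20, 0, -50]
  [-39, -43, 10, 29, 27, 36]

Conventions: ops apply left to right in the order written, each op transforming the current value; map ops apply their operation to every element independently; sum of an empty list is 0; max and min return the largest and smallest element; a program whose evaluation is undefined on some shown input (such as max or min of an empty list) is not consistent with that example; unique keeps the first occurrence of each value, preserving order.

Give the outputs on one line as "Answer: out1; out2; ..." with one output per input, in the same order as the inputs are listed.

Execution, op by op:
  [-24, -50, 33, 37, 4, -36, -50] -> [-50, -36, 4, 37, 33, -50, -24] -> [-50, -36, 4, 37, 33, -24] -> -36
  [18, -4, -3, 33, 14, 16] -> [16, 14, 33, -3, -4, 18] -> [16, 14, 33, -3, -4, 18] -> 74
  [20, 0, -50] -> [-50, 0, 20] -> [-50, 0, 20] -> -30
  [-39, -43, 10, 29, 27, 36] -> [36, 27, 29, 10, -43, -39] -> [36, 27, 29, 10, -43, -39] -> 20

-36; 74; -30; 20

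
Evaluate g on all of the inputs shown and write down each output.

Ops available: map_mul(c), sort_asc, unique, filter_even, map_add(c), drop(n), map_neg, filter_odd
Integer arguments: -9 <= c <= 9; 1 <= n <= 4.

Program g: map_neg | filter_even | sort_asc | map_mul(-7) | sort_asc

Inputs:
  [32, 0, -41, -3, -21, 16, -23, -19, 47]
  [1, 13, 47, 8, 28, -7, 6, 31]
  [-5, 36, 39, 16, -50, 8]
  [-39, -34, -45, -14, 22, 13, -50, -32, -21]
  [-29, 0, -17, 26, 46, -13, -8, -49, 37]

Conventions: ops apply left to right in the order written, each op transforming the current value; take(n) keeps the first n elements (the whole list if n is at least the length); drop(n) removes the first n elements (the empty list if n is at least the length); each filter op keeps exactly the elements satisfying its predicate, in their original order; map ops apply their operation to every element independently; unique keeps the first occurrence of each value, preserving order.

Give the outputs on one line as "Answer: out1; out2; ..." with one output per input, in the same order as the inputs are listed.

Execution, op by op:
  [32, 0, -41, -3, -21, 16, -23, -19, 47] -> [-32, 0, 41, 3, 21, -16, 23, 19, -47] -> [-32, 0, -16] -> [-32, -16, 0] -> [224, 112, 0] -> [0, 112, 224]
  [1, 13, 47, 8, 28, -7, 6, 31] -> [-1, -13, -47, -8, -28, 7, -6, -31] -> [-8, -28, -6] -> [-28, -8, -6] -> [196, 56, 42] -> [42, 56, 196]
  [-5, 36, 39, 16, -50, 8] -> [5, -36, -39, -16, 50, -8] -> [-36, -16, 50, -8] -> [-36, -16, -8, 50] -> [252, 112, 56, -350] -> [-350, 56, 112, 252]
  [-39, -34, -45, -14, 22, 13, -50, -32, -21] -> [39, 34, 45, 14, -22, -13, 50, 32, 21] -> [34, 14, -22, 50, 32] -> [-22, 14, 32, 34, 50] -> [154, -98, -224, -238, -350] -> [-350, -238, -224, -98, 154]
  [-29, 0, -17, 26, 46, -13, -8, -49, 37] -> [29, 0, 17, -26, -46, 13, 8, 49, -37] -> [0, -26, -46, 8] -> [-46, -26, 0, 8] -> [322, 182, 0, -56] -> [-56, 0, 182, 322]

[0, 112, 224]; [42, 56, 196]; [-350, 56, 112, 252]; [-350, -238, -224, -98, 154]; [-56, 0, 182, 322]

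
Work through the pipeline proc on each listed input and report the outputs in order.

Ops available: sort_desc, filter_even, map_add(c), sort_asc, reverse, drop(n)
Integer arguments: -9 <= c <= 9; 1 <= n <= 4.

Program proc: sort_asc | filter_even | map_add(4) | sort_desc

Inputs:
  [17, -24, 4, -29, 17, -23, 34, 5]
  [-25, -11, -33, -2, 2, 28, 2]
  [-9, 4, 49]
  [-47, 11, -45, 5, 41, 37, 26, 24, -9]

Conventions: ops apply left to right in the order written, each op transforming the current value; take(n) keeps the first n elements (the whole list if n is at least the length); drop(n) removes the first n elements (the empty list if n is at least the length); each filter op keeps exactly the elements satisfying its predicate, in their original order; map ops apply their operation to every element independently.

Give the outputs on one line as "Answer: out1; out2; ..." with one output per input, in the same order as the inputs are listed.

[38, 8, -20]; [32, 6, 6, 2]; [8]; [30, 28]

Execution, op by op:
  [17, -24, 4, -29, 17, -23, 34, 5] -> [-29, -24, -23, 4, 5, 17, 17, 34] -> [-24, 4, 34] -> [-20, 8, 38] -> [38, 8, -20]
  [-25, -11, -33, -2, 2, 28, 2] -> [-33, -25, -11, -2, 2, 2, 28] -> [-2, 2, 2, 28] -> [2, 6, 6, 32] -> [32, 6, 6, 2]
  [-9, 4, 49] -> [-9, 4, 49] -> [4] -> [8] -> [8]
  [-47, 11, -45, 5, 41, 37, 26, 24, -9] -> [-47, -45, -9, 5, 11, 24, 26, 37, 41] -> [24, 26] -> [28, 30] -> [30, 28]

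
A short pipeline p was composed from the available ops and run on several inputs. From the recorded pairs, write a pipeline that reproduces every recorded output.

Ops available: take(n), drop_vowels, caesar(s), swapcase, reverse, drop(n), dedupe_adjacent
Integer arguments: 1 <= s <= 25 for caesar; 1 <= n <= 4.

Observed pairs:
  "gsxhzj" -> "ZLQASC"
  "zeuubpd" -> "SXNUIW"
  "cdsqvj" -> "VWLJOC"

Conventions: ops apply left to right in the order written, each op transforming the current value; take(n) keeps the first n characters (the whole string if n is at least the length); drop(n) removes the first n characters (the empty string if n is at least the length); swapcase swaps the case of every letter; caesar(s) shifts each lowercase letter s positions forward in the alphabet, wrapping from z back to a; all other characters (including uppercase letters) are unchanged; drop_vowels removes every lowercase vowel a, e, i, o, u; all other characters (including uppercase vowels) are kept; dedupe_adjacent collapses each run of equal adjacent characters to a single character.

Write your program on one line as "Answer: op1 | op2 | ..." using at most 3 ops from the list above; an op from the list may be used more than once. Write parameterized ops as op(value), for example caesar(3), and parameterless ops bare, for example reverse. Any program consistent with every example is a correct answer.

caesar(19) | dedupe_adjacent | swapcase

Check, running the answer program on each example:
  "gsxhzj" -> "zlqasc" -> "zlqasc" -> "ZLQASC"
  "zeuubpd" -> "sxnnuiw" -> "sxnuiw" -> "SXNUIW"
  "cdsqvj" -> "vwljoc" -> "vwljoc" -> "VWLJOC"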